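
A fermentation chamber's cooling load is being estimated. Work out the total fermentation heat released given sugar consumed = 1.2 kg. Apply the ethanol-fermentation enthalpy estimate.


Q = m_sugar · 590 kJ/kg
Q = 1.2 · 590

708.0000 kJ


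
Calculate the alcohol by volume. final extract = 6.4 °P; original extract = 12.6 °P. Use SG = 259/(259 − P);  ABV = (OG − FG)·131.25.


OG = 259/(259 − 12.6) = 1.0511
FG = 259/(259 − 6.4) = 1.0253
ABV = (1.0511 − 1.0253)·131.25

3.3862 % ABV


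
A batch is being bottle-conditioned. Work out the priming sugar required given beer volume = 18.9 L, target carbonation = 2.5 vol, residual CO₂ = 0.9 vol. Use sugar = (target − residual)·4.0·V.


sugar = (2.5 − 0.9)·4.0·18.9

120.9600 g


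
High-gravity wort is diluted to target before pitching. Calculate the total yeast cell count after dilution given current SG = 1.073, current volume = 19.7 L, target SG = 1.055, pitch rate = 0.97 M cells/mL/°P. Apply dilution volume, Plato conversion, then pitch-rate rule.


V_w = V·((SG_c−1)/(SG_t−1)−1);  °P = 259 − 259/SG_t;  cells = rate·(V+V_w)·°P
V_w = 19.7·((1.073−1)/(1.055−1)−1) = 6.4473
V_final = 19.7 + 6.4473 = 26.1473
°P = 259 − 259/1.055 = 13.5024
cells = 0.97·26.1473·13.5024

342.4586 billion cells


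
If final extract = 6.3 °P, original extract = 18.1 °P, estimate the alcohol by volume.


SG = 259/(259 − P);  ABV = (OG − FG)·131.25
OG = 259/(259 − 18.1) = 1.0751
FG = 259/(259 − 6.3) = 1.0249
ABV = (1.0751 − 1.0249)·131.25

6.5893 % ABV


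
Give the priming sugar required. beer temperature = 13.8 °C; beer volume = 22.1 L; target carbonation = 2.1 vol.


residual = 14.695·(0.01821 + 0.09011·e^(−0.04·T));  sugar = (target − residual)·4.0·V
residual = 14.695·(0.01821 + 0.09011·e^(−0.04·13.8)) = 1.0300
sugar = (2.1 − 1.0300)·4.0·22.1

94.5838 g


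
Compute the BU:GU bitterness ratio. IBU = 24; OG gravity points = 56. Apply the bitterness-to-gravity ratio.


BU:GU = IBU / OG_points
BU:GU = 24 / 56

0.4286


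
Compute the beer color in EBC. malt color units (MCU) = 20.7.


SRM = 1.4922·MCU^0.6859;  EBC = SRM·1.97
SRM = 1.4922·20.7^0.6859 = 11.9248
EBC = 11.9248·1.97

23.4919 EBC


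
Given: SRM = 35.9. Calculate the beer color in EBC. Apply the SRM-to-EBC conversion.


EBC = SRM · 1.97
EBC = 35.9 · 1.97

70.7230 EBC


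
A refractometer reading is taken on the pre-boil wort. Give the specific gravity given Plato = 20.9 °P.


SG = 259/(259 − P)
SG = 259/(259 − 20.9)

1.0878


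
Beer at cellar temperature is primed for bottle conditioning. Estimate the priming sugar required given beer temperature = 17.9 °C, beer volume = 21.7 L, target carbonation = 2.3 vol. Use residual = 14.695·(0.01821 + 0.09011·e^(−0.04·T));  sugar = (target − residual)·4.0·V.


residual = 14.695·(0.01821 + 0.09011·e^(−0.04·17.9)) = 0.9147
sugar = (2.3 − 0.9147)·4.0·21.7

120.2423 g


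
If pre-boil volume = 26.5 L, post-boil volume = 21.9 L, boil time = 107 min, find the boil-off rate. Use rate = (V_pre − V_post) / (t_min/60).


rate = (26.5 − 21.9) / (107/60)

2.5794 L/hr


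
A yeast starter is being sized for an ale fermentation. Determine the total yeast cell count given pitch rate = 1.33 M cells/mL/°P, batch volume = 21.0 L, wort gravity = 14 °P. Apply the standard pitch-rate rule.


cells (billions) = rate · V_L · °P
cells = 1.33 · 21.0 · 14

391.0200 billion cells


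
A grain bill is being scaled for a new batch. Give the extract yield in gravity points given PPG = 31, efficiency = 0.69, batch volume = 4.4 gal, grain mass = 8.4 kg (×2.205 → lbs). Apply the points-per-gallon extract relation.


points = lbs × PPG × eff / vol
lbs = 8.4 × 2.205 = 18.5220
points = 18.5220 × 31 × 0.69 / 4.4

90.0422 points


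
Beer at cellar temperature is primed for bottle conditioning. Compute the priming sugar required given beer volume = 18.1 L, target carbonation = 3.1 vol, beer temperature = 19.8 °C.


residual = 14.695·(0.01821 + 0.09011·e^(−0.04·T));  sugar = (target − residual)·4.0·V
residual = 14.695·(0.01821 + 0.09011·e^(−0.04·19.8)) = 0.8674
sugar = (3.1 − 0.8674)·4.0·18.1

161.6430 g


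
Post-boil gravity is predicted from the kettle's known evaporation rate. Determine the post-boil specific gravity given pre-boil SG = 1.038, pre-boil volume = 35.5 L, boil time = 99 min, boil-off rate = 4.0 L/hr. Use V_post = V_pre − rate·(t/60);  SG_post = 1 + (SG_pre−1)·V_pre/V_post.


V_post = 35.5 − 4.0·(99/60) = 28.9000
SG_post = 1 + (1.038 − 1)·35.5/28.9000

1.0467


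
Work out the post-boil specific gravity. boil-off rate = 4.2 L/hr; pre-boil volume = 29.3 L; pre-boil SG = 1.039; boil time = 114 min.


V_post = V_pre − rate·(t/60);  SG_post = 1 + (SG_pre−1)·V_pre/V_post
V_post = 29.3 − 4.2·(114/60) = 21.3200
SG_post = 1 + (1.039 − 1)·29.3/21.3200

1.0536


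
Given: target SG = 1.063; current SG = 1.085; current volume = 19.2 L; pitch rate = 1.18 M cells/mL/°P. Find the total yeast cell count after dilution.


V_w = V·((SG_c−1)/(SG_t−1)−1);  °P = 259 − 259/SG_t;  cells = rate·(V+V_w)·°P
V_w = 19.2·((1.085−1)/(1.063−1)−1) = 6.7048
V_final = 19.2 + 6.7048 = 25.9048
°P = 259 − 259/1.063 = 15.3500
cells = 1.18·25.9048·15.3500

469.2115 billion cells


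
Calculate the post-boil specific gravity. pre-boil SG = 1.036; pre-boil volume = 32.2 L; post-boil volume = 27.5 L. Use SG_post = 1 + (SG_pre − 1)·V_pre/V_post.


pts_pre = (1.036 − 1)·1000 = 36.0000
pts_post = 36.0000·32.2/27.5 = 42.1527
SG_post = 1 + 42.1527/1000

1.0422


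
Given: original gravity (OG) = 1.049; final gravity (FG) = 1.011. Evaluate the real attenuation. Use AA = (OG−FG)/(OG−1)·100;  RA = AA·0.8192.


AA = (1.049 − 1.011)/(1.049 − 1)·100 = 77.5510
RA = 77.5510·0.8192

63.5298 %


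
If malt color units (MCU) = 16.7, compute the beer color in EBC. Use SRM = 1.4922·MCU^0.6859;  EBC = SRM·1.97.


SRM = 1.4922·16.7^0.6859 = 10.2917
EBC = 10.2917·1.97

20.2747 EBC


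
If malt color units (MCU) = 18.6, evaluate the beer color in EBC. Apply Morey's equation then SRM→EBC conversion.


SRM = 1.4922·MCU^0.6859;  EBC = SRM·1.97
SRM = 1.4922·18.6^0.6859 = 11.0812
EBC = 11.0812·1.97

21.8299 EBC


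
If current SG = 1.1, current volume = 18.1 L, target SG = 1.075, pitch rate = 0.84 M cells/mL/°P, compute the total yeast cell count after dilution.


V_w = V·((SG_c−1)/(SG_t−1)−1);  °P = 259 − 259/SG_t;  cells = rate·(V+V_w)·°P
V_w = 18.1·((1.1−1)/(1.075−1)−1) = 6.0333
V_final = 18.1 + 6.0333 = 24.1333
°P = 259 − 259/1.075 = 18.0698
cells = 0.84·24.1333·18.0698

366.3103 billion cells


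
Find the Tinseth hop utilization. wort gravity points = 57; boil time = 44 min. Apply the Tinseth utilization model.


U = 1.65·0.000125^(GP/1000) · (1 − e^(−0.04·t))/4.15
bigness = 1.65·0.000125^(57/1000) = 0.9886
boil_factor = (1 − e^(−0.04·44))/4.15 = 0.1995
U = 0.9886 · 0.1995

0.1972


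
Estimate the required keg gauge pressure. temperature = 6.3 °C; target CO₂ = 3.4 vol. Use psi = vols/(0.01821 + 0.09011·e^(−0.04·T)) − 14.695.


psi = 3.4/(0.01821 + 0.09011·e^(−0.04·6.3)) − 14.695

23.8330 psi


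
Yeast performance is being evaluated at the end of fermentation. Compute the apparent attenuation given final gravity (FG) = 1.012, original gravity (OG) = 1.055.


AA = (OG − FG)/(OG − 1) · 100
AA = (1.055 − 1.012)/(1.055 − 1) · 100

78.1818 %


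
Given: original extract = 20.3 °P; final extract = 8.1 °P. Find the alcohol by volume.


SG = 259/(259 − P);  ABV = (OG − FG)·131.25
OG = 259/(259 − 20.3) = 1.0850
FG = 259/(259 − 8.1) = 1.0323
ABV = (1.0850 − 1.0323)·131.25

6.9248 % ABV


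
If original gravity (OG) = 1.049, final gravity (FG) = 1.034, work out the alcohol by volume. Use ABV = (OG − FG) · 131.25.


ABV = (1.049 − 1.034) · 131.25

1.9687 % ABV


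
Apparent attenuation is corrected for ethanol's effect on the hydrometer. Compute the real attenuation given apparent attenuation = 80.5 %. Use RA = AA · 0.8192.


RA = 80.5 · 0.8192

65.9456 %


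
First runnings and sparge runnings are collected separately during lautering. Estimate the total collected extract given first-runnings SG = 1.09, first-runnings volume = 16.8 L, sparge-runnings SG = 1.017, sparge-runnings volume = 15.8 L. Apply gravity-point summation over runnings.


total = Σ (SG_i − 1)·1000·V_i
first = (1.09 − 1)·1000·16.8 = 1512.0000
sparge = (1.017 − 1)·1000·15.8 = 268.6000
total = 1512.0000 + 268.6000

1780.6000 gravity·L


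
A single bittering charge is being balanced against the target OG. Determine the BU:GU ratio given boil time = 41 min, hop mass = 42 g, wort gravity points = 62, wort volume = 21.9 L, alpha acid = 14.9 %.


U = 1.65·0.000125^(GP/1000)·(1−e^(−0.04t))/4.15;  IBU = (α/100)·m·U·1000/V;  BU:GU = IBU/GP
U = 1.65·0.000125^(62/1000)·(1−e^(−0.04·41))/4.15 = 0.1836
IBU = (14.9/100)·42·0.1836·1000/21.9 = 52.4543
BU:GU = 52.4543/62

0.8460


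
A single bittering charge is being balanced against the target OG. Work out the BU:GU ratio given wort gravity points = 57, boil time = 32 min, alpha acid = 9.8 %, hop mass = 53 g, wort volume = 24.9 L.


U = 1.65·0.000125^(GP/1000)·(1−e^(−0.04t))/4.15;  IBU = (α/100)·m·U·1000/V;  BU:GU = IBU/GP
U = 1.65·0.000125^(57/1000)·(1−e^(−0.04·32))/4.15 = 0.1720
IBU = (9.8/100)·53·0.1720·1000/24.9 = 35.8738
BU:GU = 35.8738/57

0.6294


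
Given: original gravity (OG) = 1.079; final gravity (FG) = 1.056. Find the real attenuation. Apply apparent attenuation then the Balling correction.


AA = (OG−FG)/(OG−1)·100;  RA = AA·0.8192
AA = (1.079 − 1.056)/(1.079 − 1)·100 = 29.1139
RA = 29.1139·0.8192

23.8501 %


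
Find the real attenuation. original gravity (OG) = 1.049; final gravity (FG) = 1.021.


AA = (OG−FG)/(OG−1)·100;  RA = AA·0.8192
AA = (1.049 − 1.021)/(1.049 − 1)·100 = 57.1429
RA = 57.1429·0.8192

46.8114 %


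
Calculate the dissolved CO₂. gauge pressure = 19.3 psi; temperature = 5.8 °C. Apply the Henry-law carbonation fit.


vols = (P + 14.695)·(0.01821 + 0.09011·e^(−0.04·T))
vols = (19.3 + 14.695)·(0.01821 + 0.09011·e^(−0.04·5.8))

3.0481 volumes


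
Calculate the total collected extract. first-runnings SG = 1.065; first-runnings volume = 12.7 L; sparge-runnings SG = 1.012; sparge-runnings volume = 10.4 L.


total = Σ (SG_i − 1)·1000·V_i
first = (1.065 − 1)·1000·12.7 = 825.5000
sparge = (1.012 − 1)·1000·10.4 = 124.8000
total = 825.5000 + 124.8000

950.3000 gravity·L


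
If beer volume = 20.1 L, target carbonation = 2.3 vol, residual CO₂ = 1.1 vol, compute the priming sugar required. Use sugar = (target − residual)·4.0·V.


sugar = (2.3 − 1.1)·4.0·20.1

96.4800 g


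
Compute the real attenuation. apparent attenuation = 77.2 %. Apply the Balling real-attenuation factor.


RA = AA · 0.8192
RA = 77.2 · 0.8192

63.2422 %


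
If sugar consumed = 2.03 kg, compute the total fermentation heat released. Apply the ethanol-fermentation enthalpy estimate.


Q = m_sugar · 590 kJ/kg
Q = 2.03 · 590

1197.7000 kJ


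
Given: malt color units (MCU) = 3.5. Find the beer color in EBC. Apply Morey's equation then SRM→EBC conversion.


SRM = 1.4922·MCU^0.6859;  EBC = SRM·1.97
SRM = 1.4922·3.5^0.6859 = 3.5237
EBC = 3.5237·1.97

6.9418 EBC


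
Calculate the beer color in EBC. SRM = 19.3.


EBC = SRM · 1.97
EBC = 19.3 · 1.97

38.0210 EBC


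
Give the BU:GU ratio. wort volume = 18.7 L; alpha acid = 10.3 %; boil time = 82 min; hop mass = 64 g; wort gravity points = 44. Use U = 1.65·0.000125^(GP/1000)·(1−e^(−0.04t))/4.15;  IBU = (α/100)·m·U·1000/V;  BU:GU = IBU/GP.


U = 1.65·0.000125^(44/1000)·(1−e^(−0.04·82))/4.15 = 0.2577
IBU = (10.3/100)·64·0.2577·1000/18.7 = 90.8277
BU:GU = 90.8277/44

2.0643


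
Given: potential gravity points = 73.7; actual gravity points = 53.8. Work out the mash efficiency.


efficiency = actual / potential × 100
efficiency = 53.8 / 73.7 × 100

72.9986 %


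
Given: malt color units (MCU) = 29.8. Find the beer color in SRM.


SRM = 1.4922 · MCU^0.6859
SRM = 1.4922 · 29.8^0.6859

15.3106 SRM


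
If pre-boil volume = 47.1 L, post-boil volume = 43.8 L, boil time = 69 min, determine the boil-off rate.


rate = (V_pre − V_post) / (t_min/60)
rate = (47.1 − 43.8) / (69/60)

2.8696 L/hr


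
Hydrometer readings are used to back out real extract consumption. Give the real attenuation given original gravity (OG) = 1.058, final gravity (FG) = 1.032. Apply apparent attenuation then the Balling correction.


AA = (OG−FG)/(OG−1)·100;  RA = AA·0.8192
AA = (1.058 − 1.032)/(1.058 − 1)·100 = 44.8276
RA = 44.8276·0.8192

36.7228 %


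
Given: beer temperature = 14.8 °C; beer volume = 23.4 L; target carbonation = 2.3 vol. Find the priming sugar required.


residual = 14.695·(0.01821 + 0.09011·e^(−0.04·T));  sugar = (target − residual)·4.0·V
residual = 14.695·(0.01821 + 0.09011·e^(−0.04·14.8)) = 1.0002
sugar = (2.3 − 1.0002)·4.0·23.4

121.6659 g


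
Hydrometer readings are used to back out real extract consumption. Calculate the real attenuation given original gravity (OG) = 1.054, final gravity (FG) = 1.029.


AA = (OG−FG)/(OG−1)·100;  RA = AA·0.8192
AA = (1.054 − 1.029)/(1.054 − 1)·100 = 46.2963
RA = 46.2963·0.8192

37.9259 %


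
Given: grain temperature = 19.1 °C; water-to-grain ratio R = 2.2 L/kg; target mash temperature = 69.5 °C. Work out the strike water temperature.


T_strike = (0.41/R)·(T_mash − T_grain) + T_mash
T_strike = (0.41/2.2)·(69.5 − 19.1) + 69.5

78.8927 °C


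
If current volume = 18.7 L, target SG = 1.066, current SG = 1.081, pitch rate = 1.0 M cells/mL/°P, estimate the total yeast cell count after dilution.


V_w = V·((SG_c−1)/(SG_t−1)−1);  °P = 259 − 259/SG_t;  cells = rate·(V+V_w)·°P
V_w = 18.7·((1.081−1)/(1.066−1)−1) = 4.2500
V_final = 18.7 + 4.2500 = 22.9500
°P = 259 − 259/1.066 = 16.0356
cells = 1.0·22.9500·16.0356

368.0181 billion cells


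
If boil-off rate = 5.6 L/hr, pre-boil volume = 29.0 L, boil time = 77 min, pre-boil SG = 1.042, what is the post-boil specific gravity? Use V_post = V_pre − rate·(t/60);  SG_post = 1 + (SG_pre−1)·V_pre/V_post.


V_post = 29.0 − 5.6·(77/60) = 21.8133
SG_post = 1 + (1.042 − 1)·29.0/21.8133

1.0558


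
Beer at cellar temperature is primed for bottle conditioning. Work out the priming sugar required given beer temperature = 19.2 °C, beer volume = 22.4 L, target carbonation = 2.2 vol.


residual = 14.695·(0.01821 + 0.09011·e^(−0.04·T));  sugar = (target − residual)·4.0·V
residual = 14.695·(0.01821 + 0.09011·e^(−0.04·19.2)) = 0.8819
sugar = (2.2 − 0.8819)·4.0·22.4

118.0991 g


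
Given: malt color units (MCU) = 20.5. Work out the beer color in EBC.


SRM = 1.4922·MCU^0.6859;  EBC = SRM·1.97
SRM = 1.4922·20.5^0.6859 = 11.8457
EBC = 11.8457·1.97

23.3359 EBC


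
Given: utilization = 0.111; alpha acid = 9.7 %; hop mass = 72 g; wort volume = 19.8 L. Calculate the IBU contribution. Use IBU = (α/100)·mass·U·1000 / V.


IBU = (9.7/100)·72·0.111·1000 / 19.8

39.1527 IBU


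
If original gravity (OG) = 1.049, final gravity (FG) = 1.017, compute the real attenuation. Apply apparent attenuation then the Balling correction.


AA = (OG−FG)/(OG−1)·100;  RA = AA·0.8192
AA = (1.049 − 1.017)/(1.049 − 1)·100 = 65.3061
RA = 65.3061·0.8192

53.4988 %


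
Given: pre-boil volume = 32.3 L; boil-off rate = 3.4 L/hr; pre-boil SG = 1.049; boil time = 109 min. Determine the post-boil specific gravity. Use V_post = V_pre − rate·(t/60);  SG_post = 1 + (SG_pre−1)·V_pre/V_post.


V_post = 32.3 − 3.4·(109/60) = 26.1233
SG_post = 1 + (1.049 − 1)·32.3/26.1233

1.0606


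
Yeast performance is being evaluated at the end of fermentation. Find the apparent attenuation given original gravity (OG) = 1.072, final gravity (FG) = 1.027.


AA = (OG − FG)/(OG − 1) · 100
AA = (1.072 − 1.027)/(1.072 − 1) · 100

62.5000 %


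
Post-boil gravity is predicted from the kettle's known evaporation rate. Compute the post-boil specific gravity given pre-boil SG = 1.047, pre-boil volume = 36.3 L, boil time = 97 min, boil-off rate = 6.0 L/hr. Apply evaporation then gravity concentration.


V_post = V_pre − rate·(t/60);  SG_post = 1 + (SG_pre−1)·V_pre/V_post
V_post = 36.3 − 6.0·(97/60) = 26.6000
SG_post = 1 + (1.047 − 1)·36.3/26.6000

1.0641


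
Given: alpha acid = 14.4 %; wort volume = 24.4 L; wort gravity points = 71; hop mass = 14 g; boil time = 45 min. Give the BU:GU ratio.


U = 1.65·0.000125^(GP/1000)·(1−e^(−0.04t))/4.15;  IBU = (α/100)·m·U·1000/V;  BU:GU = IBU/GP
U = 1.65·0.000125^(71/1000)·(1−e^(−0.04·45))/4.15 = 0.1753
IBU = (14.4/100)·14·0.1753·1000/24.4 = 14.4860
BU:GU = 14.4860/71

0.2040


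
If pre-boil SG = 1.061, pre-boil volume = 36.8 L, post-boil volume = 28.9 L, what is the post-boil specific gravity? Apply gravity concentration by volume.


SG_post = 1 + (SG_pre − 1)·V_pre/V_post
pts_pre = (1.061 − 1)·1000 = 61.0000
pts_post = 61.0000·36.8/28.9 = 77.6747
SG_post = 1 + 77.6747/1000

1.0777


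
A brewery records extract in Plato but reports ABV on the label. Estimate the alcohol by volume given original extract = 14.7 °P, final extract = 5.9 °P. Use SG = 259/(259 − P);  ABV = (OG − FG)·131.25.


OG = 259/(259 − 14.7) = 1.0602
FG = 259/(259 − 5.9) = 1.0233
ABV = (1.0602 − 1.0233)·131.25

4.8380 % ABV


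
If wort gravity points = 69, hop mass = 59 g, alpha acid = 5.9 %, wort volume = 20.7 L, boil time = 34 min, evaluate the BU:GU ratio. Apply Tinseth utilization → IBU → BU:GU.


U = 1.65·0.000125^(GP/1000)·(1−e^(−0.04t))/4.15;  IBU = (α/100)·m·U·1000/V;  BU:GU = IBU/GP
U = 1.65·0.000125^(69/1000)·(1−e^(−0.04·34))/4.15 = 0.1590
IBU = (5.9/100)·59·0.1590·1000/20.7 = 26.7327
BU:GU = 26.7327/69

0.3874


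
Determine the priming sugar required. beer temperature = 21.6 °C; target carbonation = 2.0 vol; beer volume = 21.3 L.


residual = 14.695·(0.01821 + 0.09011·e^(−0.04·T));  sugar = (target − residual)·4.0·V
residual = 14.695·(0.01821 + 0.09011·e^(−0.04·21.6)) = 0.8257
sugar = (2.0 − 0.8257)·4.0·21.3

100.0507 g


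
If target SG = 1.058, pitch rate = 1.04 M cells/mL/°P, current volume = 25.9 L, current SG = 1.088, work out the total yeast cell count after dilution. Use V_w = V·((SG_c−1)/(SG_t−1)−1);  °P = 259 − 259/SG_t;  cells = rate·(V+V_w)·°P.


V_w = 25.9·((1.088−1)/(1.058−1)−1) = 13.3966
V_final = 25.9 + 13.3966 = 39.2966
°P = 259 − 259/1.058 = 14.1985
cells = 1.04·39.2966·14.1985

580.2697 billion cells


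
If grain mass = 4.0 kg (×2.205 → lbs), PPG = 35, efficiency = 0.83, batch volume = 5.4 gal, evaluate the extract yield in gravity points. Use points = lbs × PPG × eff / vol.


lbs = 4.0 × 2.205 = 8.8200
points = 8.8200 × 35 × 0.83 / 5.4

47.4483 points


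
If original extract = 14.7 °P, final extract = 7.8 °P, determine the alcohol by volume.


SG = 259/(259 − P);  ABV = (OG − FG)·131.25
OG = 259/(259 − 14.7) = 1.0602
FG = 259/(259 − 7.8) = 1.0311
ABV = (1.0602 − 1.0311)·131.25

3.8221 % ABV


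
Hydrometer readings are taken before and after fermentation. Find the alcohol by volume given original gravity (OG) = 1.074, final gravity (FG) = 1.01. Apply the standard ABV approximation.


ABV = (OG − FG) · 131.25
ABV = (1.074 − 1.01) · 131.25

8.4000 % ABV


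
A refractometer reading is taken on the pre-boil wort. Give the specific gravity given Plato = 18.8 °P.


SG = 259/(259 − P)
SG = 259/(259 − 18.8)

1.0783


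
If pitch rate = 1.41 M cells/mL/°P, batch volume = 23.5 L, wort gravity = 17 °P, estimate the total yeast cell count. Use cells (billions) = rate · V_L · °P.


cells = 1.41 · 23.5 · 17

563.2950 billion cells


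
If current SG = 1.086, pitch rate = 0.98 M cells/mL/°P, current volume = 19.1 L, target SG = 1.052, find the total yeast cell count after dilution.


V_w = V·((SG_c−1)/(SG_t−1)−1);  °P = 259 − 259/SG_t;  cells = rate·(V+V_w)·°P
V_w = 19.1·((1.086−1)/(1.052−1)−1) = 12.4885
V_final = 19.1 + 12.4885 = 31.5885
°P = 259 − 259/1.052 = 12.8023
cells = 0.98·31.5885·12.8023

396.3163 billion cells


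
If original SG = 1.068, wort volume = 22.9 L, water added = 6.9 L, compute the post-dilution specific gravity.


SG_new = 1 + (SG_old − 1)·V_old/(V_old + V_water)
pts = (1.068 − 1)·1000·22.9/(22.9 + 6.9) = 52.2550
SG_new = 1 + 52.2550/1000

1.0523


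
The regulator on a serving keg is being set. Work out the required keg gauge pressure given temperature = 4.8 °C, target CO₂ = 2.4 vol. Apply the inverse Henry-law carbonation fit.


psi = vols/(0.01821 + 0.09011·e^(−0.04·T)) − 14.695
psi = 2.4/(0.01821 + 0.09011·e^(−0.04·4.8)) − 14.695

11.2290 psi


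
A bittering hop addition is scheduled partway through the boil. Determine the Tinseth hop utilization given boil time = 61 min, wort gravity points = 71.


U = 1.65·0.000125^(GP/1000) · (1 − e^(−0.04·t))/4.15
bigness = 1.65·0.000125^(71/1000) = 0.8717
boil_factor = (1 − e^(−0.04·61))/4.15 = 0.2200
U = 0.8717 · 0.2200

0.1917


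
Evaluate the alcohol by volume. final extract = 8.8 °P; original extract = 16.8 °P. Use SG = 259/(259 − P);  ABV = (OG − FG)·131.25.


OG = 259/(259 − 16.8) = 1.0694
FG = 259/(259 − 8.8) = 1.0352
ABV = (1.0694 − 1.0352)·131.25

4.4877 % ABV


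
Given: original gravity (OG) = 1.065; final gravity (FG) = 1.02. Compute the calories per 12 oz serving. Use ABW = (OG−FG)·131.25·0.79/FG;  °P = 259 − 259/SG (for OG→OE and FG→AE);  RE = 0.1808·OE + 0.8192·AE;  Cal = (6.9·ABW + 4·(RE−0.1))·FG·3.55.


ABW = (1.065 − 1.02)·131.25·0.79/1.02 = 4.5744
OE = 259 − 259/1.065 = 15.8075 °P
AE = 259 − 259/1.02 = 5.0784 °P
RE = 0.1808·15.8075 + 0.8192·5.0784 = 7.0182 °P
Cal = (6.9·4.5744 + 4·(7.0182−0.1))·1.02·3.55

214.4961 kcal


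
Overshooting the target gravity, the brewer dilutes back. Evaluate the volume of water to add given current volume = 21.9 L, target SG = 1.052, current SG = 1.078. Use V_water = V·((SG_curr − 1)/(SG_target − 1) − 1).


V_water = 21.9·((1.078 − 1)/(1.052 − 1) − 1)

10.9500 L


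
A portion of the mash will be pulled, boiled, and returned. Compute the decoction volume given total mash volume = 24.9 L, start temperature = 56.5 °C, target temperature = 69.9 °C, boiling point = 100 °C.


V_dec = V_total·(T_target − T_start)/(T_boil − T_start)
V_dec = 24.9·(69.9 − 56.5)/(100 − 56.5)

7.6703 L


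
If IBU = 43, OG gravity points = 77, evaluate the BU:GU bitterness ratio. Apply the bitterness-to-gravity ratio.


BU:GU = IBU / OG_points
BU:GU = 43 / 77

0.5584


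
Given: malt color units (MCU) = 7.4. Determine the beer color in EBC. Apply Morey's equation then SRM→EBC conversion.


SRM = 1.4922·MCU^0.6859;  EBC = SRM·1.97
SRM = 1.4922·7.4^0.6859 = 5.8889
EBC = 5.8889·1.97

11.6011 EBC


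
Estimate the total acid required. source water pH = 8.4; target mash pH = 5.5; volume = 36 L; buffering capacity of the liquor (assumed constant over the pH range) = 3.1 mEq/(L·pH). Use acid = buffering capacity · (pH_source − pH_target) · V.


acid = 3.1 · (8.4 − 5.5) · 36

323.6400 mEq


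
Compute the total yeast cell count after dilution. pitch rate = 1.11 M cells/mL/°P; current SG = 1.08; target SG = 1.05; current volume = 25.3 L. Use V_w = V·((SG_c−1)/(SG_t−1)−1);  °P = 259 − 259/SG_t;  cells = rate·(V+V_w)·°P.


V_w = 25.3·((1.08−1)/(1.05−1)−1) = 15.1800
V_final = 25.3 + 15.1800 = 40.4800
°P = 259 − 259/1.05 = 12.3333
cells = 1.11·40.4800·12.3333

554.1712 billion cells


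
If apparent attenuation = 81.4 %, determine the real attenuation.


RA = AA · 0.8192
RA = 81.4 · 0.8192

66.6829 %


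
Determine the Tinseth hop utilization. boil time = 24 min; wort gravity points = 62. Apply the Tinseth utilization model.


U = 1.65·0.000125^(GP/1000) · (1 − e^(−0.04·t))/4.15
bigness = 1.65·0.000125^(62/1000) = 0.9451
boil_factor = (1 − e^(−0.04·24))/4.15 = 0.1487
U = 0.9451 · 0.1487

0.1405


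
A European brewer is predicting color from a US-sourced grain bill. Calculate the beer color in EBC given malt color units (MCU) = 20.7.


SRM = 1.4922·MCU^0.6859;  EBC = SRM·1.97
SRM = 1.4922·20.7^0.6859 = 11.9248
EBC = 11.9248·1.97

23.4919 EBC


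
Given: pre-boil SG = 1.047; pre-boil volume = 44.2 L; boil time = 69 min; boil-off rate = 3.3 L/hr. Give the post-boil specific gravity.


V_post = V_pre − rate·(t/60);  SG_post = 1 + (SG_pre−1)·V_pre/V_post
V_post = 44.2 − 3.3·(69/60) = 40.4050
SG_post = 1 + (1.047 − 1)·44.2/40.4050

1.0514


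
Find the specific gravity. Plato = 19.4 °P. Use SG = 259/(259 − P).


SG = 259/(259 − 19.4)

1.0810


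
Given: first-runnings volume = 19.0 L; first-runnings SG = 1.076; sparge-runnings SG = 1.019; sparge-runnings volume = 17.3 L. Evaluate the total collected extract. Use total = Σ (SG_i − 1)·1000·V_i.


first = (1.076 − 1)·1000·19.0 = 1444.0000
sparge = (1.019 − 1)·1000·17.3 = 328.7000
total = 1444.0000 + 328.7000

1772.7000 gravity·L


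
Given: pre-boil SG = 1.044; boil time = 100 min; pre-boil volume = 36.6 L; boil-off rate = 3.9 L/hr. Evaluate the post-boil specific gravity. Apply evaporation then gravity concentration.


V_post = V_pre − rate·(t/60);  SG_post = 1 + (SG_pre−1)·V_pre/V_post
V_post = 36.6 − 3.9·(100/60) = 30.1000
SG_post = 1 + (1.044 − 1)·36.6/30.1000

1.0535


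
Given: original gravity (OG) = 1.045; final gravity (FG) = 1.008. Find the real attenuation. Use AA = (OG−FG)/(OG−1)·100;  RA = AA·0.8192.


AA = (1.045 − 1.008)/(1.045 − 1)·100 = 82.2222
RA = 82.2222·0.8192

67.3564 %


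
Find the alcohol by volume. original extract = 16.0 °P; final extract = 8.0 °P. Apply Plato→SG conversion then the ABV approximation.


SG = 259/(259 − P);  ABV = (OG − FG)·131.25
OG = 259/(259 − 16.0) = 1.0658
FG = 259/(259 − 8.0) = 1.0319
ABV = (1.0658 − 1.0319)·131.25

4.4587 % ABV


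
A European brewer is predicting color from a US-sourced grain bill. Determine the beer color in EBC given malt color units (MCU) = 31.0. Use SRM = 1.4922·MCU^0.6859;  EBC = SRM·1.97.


SRM = 1.4922·31.0^0.6859 = 15.7308
EBC = 15.7308·1.97

30.9898 EBC


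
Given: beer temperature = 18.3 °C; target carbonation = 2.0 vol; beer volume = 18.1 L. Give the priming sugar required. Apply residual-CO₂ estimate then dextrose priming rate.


residual = 14.695·(0.01821 + 0.09011·e^(−0.04·T));  sugar = (target − residual)·4.0·V
residual = 14.695·(0.01821 + 0.09011·e^(−0.04·18.3)) = 0.9044
sugar = (2.0 − 0.9044)·4.0·18.1

79.3179 g


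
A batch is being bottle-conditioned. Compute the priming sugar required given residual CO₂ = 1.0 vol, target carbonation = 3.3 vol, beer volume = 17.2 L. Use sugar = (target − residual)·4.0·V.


sugar = (3.3 − 1.0)·4.0·17.2

158.2400 g


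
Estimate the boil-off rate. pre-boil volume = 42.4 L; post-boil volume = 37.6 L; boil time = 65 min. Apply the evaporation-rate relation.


rate = (V_pre − V_post) / (t_min/60)
rate = (42.4 − 37.6) / (65/60)

4.4308 L/hr


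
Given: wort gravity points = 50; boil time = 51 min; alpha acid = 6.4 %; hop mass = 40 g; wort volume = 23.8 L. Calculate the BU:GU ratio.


U = 1.65·0.000125^(GP/1000)·(1−e^(−0.04t))/4.15;  IBU = (α/100)·m·U·1000/V;  BU:GU = IBU/GP
U = 1.65·0.000125^(50/1000)·(1−e^(−0.04·51))/4.15 = 0.2207
IBU = (6.4/100)·40·0.2207·1000/23.8 = 23.7383
BU:GU = 23.7383/50

0.4748


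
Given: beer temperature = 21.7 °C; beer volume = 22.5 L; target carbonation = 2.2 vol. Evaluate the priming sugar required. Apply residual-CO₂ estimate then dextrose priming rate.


residual = 14.695·(0.01821 + 0.09011·e^(−0.04·T));  sugar = (target − residual)·4.0·V
residual = 14.695·(0.01821 + 0.09011·e^(−0.04·21.7)) = 0.8235
sugar = (2.2 − 0.8235)·4.0·22.5

123.8879 g


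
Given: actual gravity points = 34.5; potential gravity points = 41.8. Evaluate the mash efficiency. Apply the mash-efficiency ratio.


efficiency = actual / potential × 100
efficiency = 34.5 / 41.8 × 100

82.5359 %


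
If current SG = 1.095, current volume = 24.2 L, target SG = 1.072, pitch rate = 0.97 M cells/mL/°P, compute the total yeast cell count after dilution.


V_w = V·((SG_c−1)/(SG_t−1)−1);  °P = 259 − 259/SG_t;  cells = rate·(V+V_w)·°P
V_w = 24.2·((1.095−1)/(1.072−1)−1) = 7.7306
V_final = 24.2 + 7.7306 = 31.9306
°P = 259 − 259/1.072 = 17.3955
cells = 0.97·31.9306·17.3955

538.7852 billion cells


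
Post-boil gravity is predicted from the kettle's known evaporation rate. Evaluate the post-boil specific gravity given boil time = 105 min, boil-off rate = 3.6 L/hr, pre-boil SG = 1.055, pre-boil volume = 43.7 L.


V_post = V_pre − rate·(t/60);  SG_post = 1 + (SG_pre−1)·V_pre/V_post
V_post = 43.7 − 3.6·(105/60) = 37.4000
SG_post = 1 + (1.055 − 1)·43.7/37.4000

1.0643


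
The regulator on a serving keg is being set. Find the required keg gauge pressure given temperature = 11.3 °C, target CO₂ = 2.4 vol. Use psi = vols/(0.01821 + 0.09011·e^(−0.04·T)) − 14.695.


psi = 2.4/(0.01821 + 0.09011·e^(−0.04·11.3)) − 14.695

17.0713 psi


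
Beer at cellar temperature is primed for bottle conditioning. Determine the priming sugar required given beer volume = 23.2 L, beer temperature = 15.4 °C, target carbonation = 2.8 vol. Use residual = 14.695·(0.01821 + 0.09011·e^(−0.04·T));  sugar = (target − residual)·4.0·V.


residual = 14.695·(0.01821 + 0.09011·e^(−0.04·15.4)) = 0.9828
sugar = (2.8 − 0.9828)·4.0·23.2

168.6381 g


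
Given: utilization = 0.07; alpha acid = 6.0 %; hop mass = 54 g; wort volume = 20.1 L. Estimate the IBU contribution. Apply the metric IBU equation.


IBU = (α/100)·mass·U·1000 / V
IBU = (6.0/100)·54·0.07·1000 / 20.1

11.2836 IBU


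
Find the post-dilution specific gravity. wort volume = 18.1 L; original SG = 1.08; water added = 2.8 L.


SG_new = 1 + (SG_old − 1)·V_old/(V_old + V_water)
pts = (1.08 − 1)·1000·18.1/(18.1 + 2.8) = 69.2823
SG_new = 1 + 69.2823/1000

1.0693


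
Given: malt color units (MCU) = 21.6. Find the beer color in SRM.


SRM = 1.4922 · MCU^0.6859
SRM = 1.4922 · 21.6^0.6859

12.2780 SRM


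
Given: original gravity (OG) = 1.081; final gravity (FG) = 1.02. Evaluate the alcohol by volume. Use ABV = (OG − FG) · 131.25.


ABV = (1.081 − 1.02) · 131.25

8.0062 % ABV


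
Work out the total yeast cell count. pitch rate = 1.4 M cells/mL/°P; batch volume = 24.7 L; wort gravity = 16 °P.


cells (billions) = rate · V_L · °P
cells = 1.4 · 24.7 · 16

553.2800 billion cells


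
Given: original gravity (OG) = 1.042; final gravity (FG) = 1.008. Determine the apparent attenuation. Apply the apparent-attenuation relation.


AA = (OG − FG)/(OG − 1) · 100
AA = (1.042 − 1.008)/(1.042 − 1) · 100

80.9524 %


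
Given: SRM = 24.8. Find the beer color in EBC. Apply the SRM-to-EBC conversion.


EBC = SRM · 1.97
EBC = 24.8 · 1.97

48.8560 EBC


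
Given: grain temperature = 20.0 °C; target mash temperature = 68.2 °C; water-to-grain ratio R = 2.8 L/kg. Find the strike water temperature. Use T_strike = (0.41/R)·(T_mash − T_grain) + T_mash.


T_strike = (0.41/2.8)·(68.2 − 20.0) + 68.2

75.2579 °C


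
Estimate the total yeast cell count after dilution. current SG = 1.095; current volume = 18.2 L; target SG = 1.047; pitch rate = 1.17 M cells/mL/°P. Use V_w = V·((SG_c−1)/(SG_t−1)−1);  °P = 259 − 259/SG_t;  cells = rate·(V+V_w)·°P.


V_w = 18.2·((1.095−1)/(1.047−1)−1) = 18.5872
V_final = 18.2 + 18.5872 = 36.7872
°P = 259 − 259/1.047 = 11.6266
cells = 1.17·36.7872·11.6266

500.4192 billion cells


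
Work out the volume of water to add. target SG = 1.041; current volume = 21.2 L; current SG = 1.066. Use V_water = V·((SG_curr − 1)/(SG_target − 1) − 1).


V_water = 21.2·((1.066 − 1)/(1.041 − 1) − 1)

12.9268 L


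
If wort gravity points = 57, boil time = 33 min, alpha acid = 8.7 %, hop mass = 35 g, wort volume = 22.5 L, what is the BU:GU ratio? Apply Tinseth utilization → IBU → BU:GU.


U = 1.65·0.000125^(GP/1000)·(1−e^(−0.04t))/4.15;  IBU = (α/100)·m·U·1000/V;  BU:GU = IBU/GP
U = 1.65·0.000125^(57/1000)·(1−e^(−0.04·33))/4.15 = 0.1746
IBU = (8.7/100)·35·0.1746·1000/22.5 = 23.6259
BU:GU = 23.6259/57

0.4145


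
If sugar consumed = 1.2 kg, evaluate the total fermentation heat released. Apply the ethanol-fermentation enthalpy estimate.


Q = m_sugar · 590 kJ/kg
Q = 1.2 · 590

708.0000 kJ


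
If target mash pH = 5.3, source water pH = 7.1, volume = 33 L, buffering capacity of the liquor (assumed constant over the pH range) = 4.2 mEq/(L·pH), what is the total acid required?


acid = buffering capacity · (pH_source − pH_target) · V
acid = 4.2 · (7.1 − 5.3) · 33

249.4800 mEq


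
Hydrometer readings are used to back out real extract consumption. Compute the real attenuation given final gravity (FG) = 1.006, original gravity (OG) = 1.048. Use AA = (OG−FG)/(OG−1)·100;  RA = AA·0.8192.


AA = (1.048 − 1.006)/(1.048 − 1)·100 = 87.5000
RA = 87.5000·0.8192

71.6800 %


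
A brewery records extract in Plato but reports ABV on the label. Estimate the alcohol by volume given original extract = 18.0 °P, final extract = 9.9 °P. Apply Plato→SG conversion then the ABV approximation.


SG = 259/(259 − P);  ABV = (OG − FG)·131.25
OG = 259/(259 − 18.0) = 1.0747
FG = 259/(259 − 9.9) = 1.0397
ABV = (1.0747 − 1.0397)·131.25

4.5866 % ABV


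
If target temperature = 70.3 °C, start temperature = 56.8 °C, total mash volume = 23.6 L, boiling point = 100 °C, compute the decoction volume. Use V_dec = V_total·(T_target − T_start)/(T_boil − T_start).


V_dec = 23.6·(70.3 − 56.8)/(100 − 56.8)

7.3750 L


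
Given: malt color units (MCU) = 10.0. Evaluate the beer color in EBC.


SRM = 1.4922·MCU^0.6859;  EBC = SRM·1.97
SRM = 1.4922·10.0^0.6859 = 7.2398
EBC = 7.2398·1.97

14.2624 EBC


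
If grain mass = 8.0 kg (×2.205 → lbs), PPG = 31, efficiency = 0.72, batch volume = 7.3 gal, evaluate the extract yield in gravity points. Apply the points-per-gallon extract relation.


points = lbs × PPG × eff / vol
lbs = 8.0 × 2.205 = 17.6400
points = 17.6400 × 31 × 0.72 / 7.3

53.9349 points


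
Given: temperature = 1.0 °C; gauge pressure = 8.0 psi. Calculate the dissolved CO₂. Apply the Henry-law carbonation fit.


vols = (P + 14.695)·(0.01821 + 0.09011·e^(−0.04·T))
vols = (8.0 + 14.695)·(0.01821 + 0.09011·e^(−0.04·1.0))

2.3781 volumes


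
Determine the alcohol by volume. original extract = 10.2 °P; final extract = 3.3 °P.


SG = 259/(259 − P);  ABV = (OG − FG)·131.25
OG = 259/(259 − 10.2) = 1.0410
FG = 259/(259 − 3.3) = 1.0129
ABV = (1.0410 − 1.0129)·131.25

3.6869 % ABV


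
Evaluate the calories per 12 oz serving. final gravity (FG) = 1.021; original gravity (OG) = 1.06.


ABW = (OG−FG)·131.25·0.79/FG;  °P = 259 − 259/SG (for OG→OE and FG→AE);  RE = 0.1808·OE + 0.8192·AE;  Cal = (6.9·ABW + 4·(RE−0.1))·FG·3.55
ABW = (1.06 − 1.021)·131.25·0.79/1.021 = 3.9606
OE = 259 − 259/1.06 = 14.6604 °P
AE = 259 − 259/1.021 = 5.3271 °P
RE = 0.1808·14.6604 + 0.8192·5.3271 = 7.0146 °P
Cal = (6.9·3.9606 + 4·(7.0146−0.1))·1.021·3.55

199.3022 kcal


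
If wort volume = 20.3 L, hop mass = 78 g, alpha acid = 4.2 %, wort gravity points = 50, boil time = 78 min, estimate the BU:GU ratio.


U = 1.65·0.000125^(GP/1000)·(1−e^(−0.04t))/4.15;  IBU = (α/100)·m·U·1000/V;  BU:GU = IBU/GP
U = 1.65·0.000125^(50/1000)·(1−e^(−0.04·78))/4.15 = 0.2425
IBU = (4.2/100)·78·0.2425·1000/20.3 = 39.1305
BU:GU = 39.1305/50

0.7826


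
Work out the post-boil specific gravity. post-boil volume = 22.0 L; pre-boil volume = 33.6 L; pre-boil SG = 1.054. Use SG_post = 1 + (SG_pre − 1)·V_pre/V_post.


pts_pre = (1.054 − 1)·1000 = 54.0000
pts_post = 54.0000·33.6/22.0 = 82.4727
SG_post = 1 + 82.4727/1000

1.0825


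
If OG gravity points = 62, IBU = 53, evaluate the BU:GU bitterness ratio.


BU:GU = IBU / OG_points
BU:GU = 53 / 62

0.8548


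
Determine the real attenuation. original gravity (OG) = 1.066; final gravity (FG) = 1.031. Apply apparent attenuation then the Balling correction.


AA = (OG−FG)/(OG−1)·100;  RA = AA·0.8192
AA = (1.066 − 1.031)/(1.066 − 1)·100 = 53.0303
RA = 53.0303·0.8192

43.4424 %


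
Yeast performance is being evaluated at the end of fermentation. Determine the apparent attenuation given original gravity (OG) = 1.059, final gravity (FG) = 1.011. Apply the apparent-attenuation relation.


AA = (OG − FG)/(OG − 1) · 100
AA = (1.059 − 1.011)/(1.059 − 1) · 100

81.3559 %


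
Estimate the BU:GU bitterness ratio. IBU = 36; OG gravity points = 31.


BU:GU = IBU / OG_points
BU:GU = 36 / 31

1.1613


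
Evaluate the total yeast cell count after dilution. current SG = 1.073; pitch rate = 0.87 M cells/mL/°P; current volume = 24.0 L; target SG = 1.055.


V_w = V·((SG_c−1)/(SG_t−1)−1);  °P = 259 − 259/SG_t;  cells = rate·(V+V_w)·°P
V_w = 24.0·((1.073−1)/(1.055−1)−1) = 7.8545
V_final = 24.0 + 7.8545 = 31.8545
°P = 259 − 259/1.055 = 13.5024
cells = 0.87·31.8545·13.5024

374.1973 billion cells


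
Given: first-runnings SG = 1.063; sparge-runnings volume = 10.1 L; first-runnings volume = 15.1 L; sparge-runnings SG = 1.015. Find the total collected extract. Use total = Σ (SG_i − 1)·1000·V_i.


first = (1.063 − 1)·1000·15.1 = 951.3000
sparge = (1.015 − 1)·1000·10.1 = 151.5000
total = 951.3000 + 151.5000

1102.8000 gravity·L


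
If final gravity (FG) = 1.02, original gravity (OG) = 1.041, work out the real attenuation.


AA = (OG−FG)/(OG−1)·100;  RA = AA·0.8192
AA = (1.041 − 1.02)/(1.041 − 1)·100 = 51.2195
RA = 51.2195·0.8192

41.9590 %


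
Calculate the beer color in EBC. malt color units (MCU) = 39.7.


SRM = 1.4922·MCU^0.6859;  EBC = SRM·1.97
SRM = 1.4922·39.7^0.6859 = 18.6396
EBC = 18.6396·1.97

36.7201 EBC


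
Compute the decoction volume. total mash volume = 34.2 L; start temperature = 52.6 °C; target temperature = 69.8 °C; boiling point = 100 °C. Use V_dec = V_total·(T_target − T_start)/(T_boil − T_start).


V_dec = 34.2·(69.8 − 52.6)/(100 − 52.6)

12.4101 L


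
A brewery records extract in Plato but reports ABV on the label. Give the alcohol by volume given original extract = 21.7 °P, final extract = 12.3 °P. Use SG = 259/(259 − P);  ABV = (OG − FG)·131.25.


OG = 259/(259 − 21.7) = 1.0914
FG = 259/(259 − 12.3) = 1.0499
ABV = (1.0914 − 1.0499)·131.25

5.4583 % ABV


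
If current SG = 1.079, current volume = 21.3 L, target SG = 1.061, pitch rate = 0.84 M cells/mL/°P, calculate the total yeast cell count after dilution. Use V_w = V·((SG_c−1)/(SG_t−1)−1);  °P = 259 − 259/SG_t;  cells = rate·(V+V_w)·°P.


V_w = 21.3·((1.079−1)/(1.061−1)−1) = 6.2852
V_final = 21.3 + 6.2852 = 27.5852
°P = 259 − 259/1.061 = 14.8907
cells = 0.84·27.5852·14.8907

345.0407 billion cells
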